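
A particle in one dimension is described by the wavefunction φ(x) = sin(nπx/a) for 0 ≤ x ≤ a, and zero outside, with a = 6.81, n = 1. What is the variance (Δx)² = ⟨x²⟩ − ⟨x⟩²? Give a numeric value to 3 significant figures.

Compute ⟨x⟩ and ⟨x²⟩ separately, then (Δx)² = ⟨x²⟩ − ⟨x⟩².
With sin²θ = (1 − cos2θ)/2 on 0 ≤ x ≤ a: ∫sin²(nπx/a) dx = a/2, ∫x·sin²(nπx/a) dx = a²/4, ∫x²·sin²(nπx/a) dx = a³·(1/6 − 1/(4n²π²)); higher powers xᵏ the same way, integrating xᵏ·cos(2nπx/a) by parts.
Normalization: ∫|φ|² dx = 3.4050.
⟨x⟩ = 3.4050 and ⟨x²⟩ = 13.109.
(Δx)² = 13.109 − (3.4050)² = 1.5152.

1.52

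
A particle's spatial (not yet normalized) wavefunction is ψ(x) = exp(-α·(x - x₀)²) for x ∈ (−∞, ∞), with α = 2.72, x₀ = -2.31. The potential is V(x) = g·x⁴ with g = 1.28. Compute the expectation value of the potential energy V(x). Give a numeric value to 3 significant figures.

⟨V⟩ = ∫ V(x)·|ψ|² dx / ∫|ψ|² dx.
Gaussian moments (u = x − x₀): ∫u^(2j)·e^(−2αu²) du = (2j−1)!!/(4α)^j · √(π/(2α)), odd powers integrate to 0; here √(π/(2α)) = 0.75993.
State is unnormalized: ∫|ψ|² dx = 0.75993, and ∫ψ*·V(x)·ψ dx = 30.584, so ⟨V⟩ = 30.584 / 0.75993.
⟨V⟩ = 40.246.

40.2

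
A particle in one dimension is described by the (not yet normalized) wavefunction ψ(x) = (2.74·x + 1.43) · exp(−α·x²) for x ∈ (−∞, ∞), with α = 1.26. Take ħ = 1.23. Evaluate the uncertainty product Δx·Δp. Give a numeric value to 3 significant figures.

Δx = √(⟨x²⟩−⟨x⟩²), Δp = √(⟨p²⟩−⟨p⟩²).
Expand each integrand as polynomial × e^(−2αx²) and use ∫x^(2j)·e^(−2αx²) dx = (2j−1)!!/(4α)^j · √(π/(2α)), odd powers → 0; here √(π/(2α)) = 1.1165. Differentiate with the product rule, d/dx e^(−αx²) = −2αx·e^(−αx²).
Normalization: ∫|ψ|² dx = 3.9464.
⟨x⟩ = 0.43990, ⟨x²⟩ = 0.36565 ⇒ Δx = 0.41490.
⟨p⟩ = 0.0000, ⟨p²⟩ = 3.5130 ⇒ Δp = 1.8743.
Δx·Δp = 0.77764.

0.778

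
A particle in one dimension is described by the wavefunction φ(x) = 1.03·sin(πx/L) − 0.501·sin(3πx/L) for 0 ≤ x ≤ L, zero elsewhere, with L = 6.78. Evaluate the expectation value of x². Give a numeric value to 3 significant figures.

12.0

⟨x²⟩ = ∫ x²·|φ|² dx / ∫|φ|² dx (integrals over the domain).
On 0 ≤ x ≤ L (j ≠ l): ∫sin²(jπx/L) dx = L/2, ∫sin(jπx/L)·sin(lπx/L) dx = 0; diagonal moments ∫x·sin²(jπx/L) dx = L²/4, ∫x²·sin²(jπx/L) dx = L³·(1/6 − 1/(4j²π²)); cross terms ∫x·sin(jπx/L)·sin(lπx/L) dx = 0 for j + l even and −4jlL²/(π²(j² − l²)²) for j + l odd, ∫x²·sin(jπx/L)·sin(lπx/L) dx = (−1)^(j+l)·4jlL³/(π²(j² − l²)²); higher powers the same way via product-to-sum and parts.
State is unnormalized: ∫|φ|² dx = 4.4473, and ∫φ*·x²·φ dx = 53.439, so ⟨x²⟩ = 53.439 / 4.4473.
⟨x²⟩ = 12.016.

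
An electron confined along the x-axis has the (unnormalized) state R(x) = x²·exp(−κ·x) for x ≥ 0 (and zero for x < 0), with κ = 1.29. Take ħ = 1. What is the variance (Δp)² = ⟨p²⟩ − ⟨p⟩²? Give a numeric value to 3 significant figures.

Compute ⟨p⟩ and ⟨p²⟩ separately; (Δp)² = ⟨p²⟩ − ⟨p⟩².
Differentiate x²·exp(−κ·x) with the product rule; every integrand then reduces to terms xʲ·e^(−2κx) on [0, ∞), with ∫₀^∞ xʲ·e^(−2κx) dx = j!/(2κ)^(j+1).
Normalization: ∫|R|² dx = 0.20995.
⟨p⟩ = 0.0000 and ⟨p²⟩ = 0.55470.
(Δp)² = 0.55470 − (0.0000)² = 0.55470.

0.555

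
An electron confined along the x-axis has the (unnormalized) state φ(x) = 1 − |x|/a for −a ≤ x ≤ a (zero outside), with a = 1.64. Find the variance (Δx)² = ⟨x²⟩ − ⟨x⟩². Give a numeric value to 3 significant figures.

Compute ⟨x⟩ and ⟨x²⟩ separately, then (Δx)² = ⟨x²⟩ − ⟨x⟩².
φ is even, so ∫ over [−a, a] = 2∫₀ᵃ with φ = 1 − x/a there: ∫₀ᵃ (1 − x/a)² dx = a/3, ∫₀ᵃ x²(1 − x/a)² dx = a³/30, ∫₀ᵃ x⁴(1 − x/a)² dx = a⁵/105.
Normalization: ∫|φ|² dx = 1.0933.
⟨x⟩ = 0.0000 and ⟨x²⟩ = 0.26896.
(Δx)² = 0.26896 − (0.0000)² = 0.26896.

0.269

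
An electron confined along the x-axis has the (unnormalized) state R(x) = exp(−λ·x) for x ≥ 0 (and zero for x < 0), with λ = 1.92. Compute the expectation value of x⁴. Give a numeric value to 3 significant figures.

0.110

⟨x⁴⟩ = ∫ x⁴·|R|² dx / ∫|R|² dx (integrals over the domain).
Every integrand reduces to terms xʲ·e^(−2λx) on [0, ∞); use ∫₀^∞ xʲ·e^(−2λx) dx = j!/(2λ)^(j+1).
State is unnormalized: ∫|R|² dx = 0.26042, and ∫R*·x⁴·R dx = 0.028745, so ⟨x⁴⟩ = 0.028745 / 0.26042.
⟨x⁴⟩ = 0.11038.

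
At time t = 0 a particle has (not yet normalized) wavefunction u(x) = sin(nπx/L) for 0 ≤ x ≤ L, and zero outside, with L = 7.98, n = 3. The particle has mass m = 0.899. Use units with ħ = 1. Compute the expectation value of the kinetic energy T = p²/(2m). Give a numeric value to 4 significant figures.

0.7758

T = −(ħ²/2m) d²/dx², so ⟨T⟩ = −(ħ²/2m) ∫ u*·u'' dx / ∫|u|² dx; with m = 0.899.
d/dx sin(nπx/L) = (nπ/L)·cos(nπx/L) and d²/dx² sin(nπx/L) = −(nπ/L)²·sin(nπx/L); on 0 ≤ x ≤ L, ∫sin²(nπx/L) dx = L/2 and ∫sin(nπx/L)·cos(nπx/L) dx = 0.
State is unnormalized: ∫|u|² dx = 3.9900, and ∫u*·(−ħ²/2m · u'') dx = 3.0954, so ⟨T⟩ = 3.0954 / 3.9900.
⟨T⟩ = 0.77579.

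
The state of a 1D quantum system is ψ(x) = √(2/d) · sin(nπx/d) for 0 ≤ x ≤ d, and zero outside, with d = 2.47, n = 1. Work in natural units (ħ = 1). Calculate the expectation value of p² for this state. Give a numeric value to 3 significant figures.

p² ψ = −ħ² d²ψ/dx²; ⟨p²⟩ = −ħ² ∫ ψ*·ψ'' dx.
d/dx sin(nπx/d) = (nπ/d)·cos(nπx/d) and d²/dx² sin(nπx/d) = −(nπ/d)²·sin(nπx/d); on 0 ≤ x ≤ d, ∫sin²(nπx/d) dx = d/2 and ∫sin(nπx/d)·cos(nπx/d) dx = 0.
⟨p²⟩ = 1.6177.

1.62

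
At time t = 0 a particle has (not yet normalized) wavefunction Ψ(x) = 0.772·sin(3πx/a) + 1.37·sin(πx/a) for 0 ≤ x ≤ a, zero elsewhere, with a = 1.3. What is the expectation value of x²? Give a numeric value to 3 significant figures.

0.551

⟨x²⟩ = ∫ x²·|Ψ|² dx / ∫|Ψ|² dx (integrals over the domain).
On 0 ≤ x ≤ a (j ≠ l): ∫sin²(jπx/a) dx = a/2, ∫sin(jπx/a)·sin(lπx/a) dx = 0; diagonal moments ∫x·sin²(jπx/a) dx = a²/4, ∫x²·sin²(jπx/a) dx = a³·(1/6 − 1/(4j²π²)); cross terms ∫x·sin(jπx/a)·sin(lπx/a) dx = 0 for j + l even and −4jla²/(π²(j² − l²)²) for j + l odd, ∫x²·sin(jπx/a)·sin(lπx/a) dx = (−1)^(j+l)·4jla³/(π²(j² − l²)²); higher powers the same way via product-to-sum and parts.
State is unnormalized: ∫|Ψ|² dx = 1.6074, and ∫Ψ*·x²·Ψ dx = 0.88564, so ⟨x²⟩ = 0.88564 / 1.6074.
⟨x²⟩ = 0.55099.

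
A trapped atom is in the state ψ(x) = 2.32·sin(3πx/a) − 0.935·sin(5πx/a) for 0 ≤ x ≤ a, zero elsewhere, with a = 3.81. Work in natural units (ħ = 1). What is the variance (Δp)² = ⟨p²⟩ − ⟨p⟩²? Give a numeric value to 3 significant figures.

7.64

Compute ⟨p⟩ and ⟨p²⟩ separately; (Δp)² = ⟨p²⟩ − ⟨p⟩².
d²/dx² sin(jπx/a) = −(jπ/a)²·sin(jπx/a); on 0 ≤ x ≤ a, ∫sin²(jπx/a) dx = a/2 and ∫sin(jπx/a)·sin(lπx/a) dx = 0 for j ≠ l, so only diagonal terms survive in ∫|ψ|² and ∫ψ·ψ″; ∫ψ·ψ′ dx = [ψ²/2] between the walls = 0.
Normalization: ∫|ψ|² dx = 11.919.
⟨p⟩ = 0.0000 and ⟨p²⟩ = 7.6392.
(Δp)² = 7.6392 − (0.0000)² = 7.6392.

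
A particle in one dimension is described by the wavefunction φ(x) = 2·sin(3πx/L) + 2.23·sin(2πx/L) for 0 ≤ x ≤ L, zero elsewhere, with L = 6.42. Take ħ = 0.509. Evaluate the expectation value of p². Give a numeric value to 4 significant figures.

p² φ = −ħ² d²φ/dx²; ⟨p²⟩ = −ħ² ∫ φ*·φ'' dx / ∫|φ|² dx.
d²/dx² sin(jπx/L) = −(jπ/L)²·sin(jπx/L); on 0 ≤ x ≤ L, ∫sin²(jπx/L) dx = L/2 and ∫sin(jπx/L)·sin(lπx/L) dx = 0 for j ≠ l, so only diagonal terms survive in ∫|φ|² and ∫φ·φ″; ∫φ·φ′ dx = [φ²/2] between the walls = 0.
State is unnormalized: ∫|φ|² dx = 28.803, and ∫φ*·(−ħ² φ'') dx = 11.131, so ⟨p²⟩ = 11.131 / 28.803.
⟨p²⟩ = 0.38644.

0.3864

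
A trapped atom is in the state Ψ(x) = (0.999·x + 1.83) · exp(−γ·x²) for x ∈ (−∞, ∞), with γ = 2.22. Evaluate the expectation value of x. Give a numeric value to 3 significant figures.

⟨x⟩ = ∫ x·|Ψ|² dx / ∫|Ψ|² dx (integrals over the domain).
Expand each integrand as polynomial × e^(−2γx²) and use ∫x^(2j)·e^(−2γx²) dx = (2j−1)!!/(4γ)^j · √(π/(2γ)), odd powers → 0; here √(π/(2γ)) = 0.84117.
State is unnormalized: ∫|Ψ|² dx = 2.9115, and ∫Ψ*·x·Ψ dx = 0.34635, so ⟨x⟩ = 0.34635 / 2.9115.
⟨x⟩ = 0.11896.

0.119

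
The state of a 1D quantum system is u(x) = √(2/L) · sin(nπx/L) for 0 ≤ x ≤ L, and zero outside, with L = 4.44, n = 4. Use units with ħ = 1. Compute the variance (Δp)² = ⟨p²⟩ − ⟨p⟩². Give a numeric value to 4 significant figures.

8.010

Compute ⟨p⟩ and ⟨p²⟩ separately; (Δp)² = ⟨p²⟩ − ⟨p⟩².
d/dx sin(nπx/L) = (nπ/L)·cos(nπx/L) and d²/dx² sin(nπx/L) = −(nπ/L)²·sin(nπx/L); on 0 ≤ x ≤ L, ∫sin²(nπx/L) dx = L/2 and ∫sin(nπx/L)·cos(nπx/L) dx = 0.
⟨p⟩ = 0.0000 and ⟨p²⟩ = 8.0104.
(Δp)² = 8.0104 − (0.0000)² = 8.0104.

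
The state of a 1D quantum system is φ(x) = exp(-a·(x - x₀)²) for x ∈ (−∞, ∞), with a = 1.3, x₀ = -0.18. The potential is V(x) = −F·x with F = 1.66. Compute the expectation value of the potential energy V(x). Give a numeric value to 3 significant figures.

⟨V⟩ = ∫ V(x)·|φ|² dx / ∫|φ|² dx.
Gaussian moments (u = x − x₀): ∫u^(2j)·e^(−2au²) du = (2j−1)!!/(4a)^j · √(π/(2a)), odd powers integrate to 0; here √(π/(2a)) = 1.0992.
State is unnormalized: ∫|φ|² dx = 1.0992, and ∫φ*·V(x)·φ dx = 0.32845, so ⟨V⟩ = 0.32845 / 1.0992.
⟨V⟩ = 0.29880.

0.299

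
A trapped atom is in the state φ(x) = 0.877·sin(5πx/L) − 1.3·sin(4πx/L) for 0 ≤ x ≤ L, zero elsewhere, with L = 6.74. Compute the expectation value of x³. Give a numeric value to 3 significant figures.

⟨x³⟩ = ∫ x³·|φ|² dx / ∫|φ|² dx (integrals over the domain).
On 0 ≤ x ≤ L (j ≠ l): ∫sin²(jπx/L) dx = L/2, ∫sin(jπx/L)·sin(lπx/L) dx = 0; diagonal moments ∫x·sin²(jπx/L) dx = L²/4, ∫x²·sin²(jπx/L) dx = L³·(1/6 − 1/(4j²π²)); cross terms ∫x·sin(jπx/L)·sin(lπx/L) dx = 0 for j + l even and −4jlL²/(π²(j² − l²)²) for j + l odd, ∫x²·sin(jπx/L)·sin(lπx/L) dx = (−1)^(j+l)·4jlL³/(π²(j² − l²)²); higher powers the same way via product-to-sum and parts.
State is unnormalized: ∫|φ|² dx = 8.2873, and ∫φ*·x³·φ dx = 1040.2, so ⟨x³⟩ = 1040.2 / 8.2873.
⟨x³⟩ = 125.52.

126.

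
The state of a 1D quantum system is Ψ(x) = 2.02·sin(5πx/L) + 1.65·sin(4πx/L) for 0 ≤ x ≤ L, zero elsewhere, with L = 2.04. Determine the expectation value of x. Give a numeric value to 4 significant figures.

0.6199

⟨x⟩ = ∫ x·|Ψ|² dx / ∫|Ψ|² dx (integrals over the domain).
On 0 ≤ x ≤ L (j ≠ l): ∫sin²(jπx/L) dx = L/2, ∫sin(jπx/L)·sin(lπx/L) dx = 0; diagonal moments ∫x·sin²(jπx/L) dx = L²/4, ∫x²·sin²(jπx/L) dx = L³·(1/6 − 1/(4j²π²)); cross terms ∫x·sin(jπx/L)·sin(lπx/L) dx = 0 for j + l even and −4jlL²/(π²(j² − l²)²) for j + l odd, ∫x²·sin(jπx/L)·sin(lπx/L) dx = (−1)^(j+l)·4jlL³/(π²(j² − l²)²); higher powers the same way via product-to-sum and parts.
State is unnormalized: ∫|Ψ|² dx = 6.9390, and ∫Ψ*·x·Ψ dx = 4.3017, so ⟨x⟩ = 4.3017 / 6.9390.
⟨x⟩ = 0.61993.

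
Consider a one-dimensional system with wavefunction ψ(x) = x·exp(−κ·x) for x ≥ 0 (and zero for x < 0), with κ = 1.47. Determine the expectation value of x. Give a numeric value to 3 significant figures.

⟨x⟩ = ∫ x·|ψ|² dx / ∫|ψ|² dx (integrals over the domain).
Every integrand reduces to terms xʲ·e^(−2κx) on [0, ∞); use ∫₀^∞ xʲ·e^(−2κx) dx = j!/(2κ)^(j+1).
State is unnormalized: ∫|ψ|² dx = 0.078702, and ∫ψ*·x·ψ dx = 0.080309, so ⟨x⟩ = 0.080309 / 0.078702.
⟨x⟩ = 1.0204.

1.02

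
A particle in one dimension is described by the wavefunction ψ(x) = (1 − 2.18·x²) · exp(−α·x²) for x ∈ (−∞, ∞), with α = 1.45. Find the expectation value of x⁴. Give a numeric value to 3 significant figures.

0.290

⟨x⁴⟩ = ∫ x⁴·|ψ|² dx / ∫|ψ|² dx (integrals over the domain).
Expand each integrand as polynomial × e^(−2αx²) and use ∫x^(2j)·e^(−2αx²) dx = (2j−1)!!/(4α)^j · √(π/(2α)), odd powers → 0; here √(π/(2α)) = 1.0408.
State is unnormalized: ∫|ψ|² dx = 0.69953, and ∫ψ*·x⁴·ψ dx = 0.20290, so ⟨x⁴⟩ = 0.20290 / 0.69953.
⟨x⁴⟩ = 0.29005.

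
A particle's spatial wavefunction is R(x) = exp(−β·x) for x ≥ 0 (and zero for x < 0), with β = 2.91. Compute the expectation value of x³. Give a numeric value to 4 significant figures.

⟨x³⟩ = ∫ x³·|R|² dx / ∫|R|² dx (integrals over the domain).
Every integrand reduces to terms xʲ·e^(−2βx) on [0, ∞); use ∫₀^∞ xʲ·e^(−2βx) dx = j!/(2β)^(j+1).
State is unnormalized: ∫|R|² dx = 0.17182, and ∫R*·x³·R dx = 0.0052295, so ⟨x³⟩ = 0.0052295 / 0.17182.
⟨x³⟩ = 0.030436.

0.03044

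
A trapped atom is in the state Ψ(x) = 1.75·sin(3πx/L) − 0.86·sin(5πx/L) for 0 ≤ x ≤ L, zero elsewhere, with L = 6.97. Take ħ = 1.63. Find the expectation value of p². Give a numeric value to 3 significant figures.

6.54

p² Ψ = −ħ² d²Ψ/dx²; ⟨p²⟩ = −ħ² ∫ Ψ*·Ψ'' dx / ∫|Ψ|² dx.
d²/dx² sin(jπx/L) = −(jπ/L)²·sin(jπx/L); on 0 ≤ x ≤ L, ∫sin²(jπx/L) dx = L/2 and ∫sin(jπx/L)·sin(lπx/L) dx = 0 for j ≠ l, so only diagonal terms survive in ∫|Ψ|² and ∫Ψ·Ψ″; ∫Ψ·Ψ′ dx = [Ψ²/2] between the walls = 0.
State is unnormalized: ∫|Ψ|² dx = 13.250, and ∫Ψ*·(−ħ² Ψ'') dx = 86.629, so ⟨p²⟩ = 86.629 / 13.250.
⟨p²⟩ = 6.5379.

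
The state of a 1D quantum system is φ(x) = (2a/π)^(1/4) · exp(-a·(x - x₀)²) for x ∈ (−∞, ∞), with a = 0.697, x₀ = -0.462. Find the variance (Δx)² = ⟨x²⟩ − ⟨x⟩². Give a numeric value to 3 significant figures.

0.359

Compute ⟨x⟩ and ⟨x²⟩ separately, then (Δx)² = ⟨x²⟩ − ⟨x⟩².
Gaussian moments (u = x − x₀): ∫u^(2j)·e^(−2au²) du = (2j−1)!!/(4a)^j · √(π/(2a)), odd powers integrate to 0; here √(π/(2a)) = 1.5012.
⟨x⟩ = -0.46200 and ⟨x²⟩ = 0.57212.
(Δx)² = 0.57212 − (-0.46200)² = 0.35868.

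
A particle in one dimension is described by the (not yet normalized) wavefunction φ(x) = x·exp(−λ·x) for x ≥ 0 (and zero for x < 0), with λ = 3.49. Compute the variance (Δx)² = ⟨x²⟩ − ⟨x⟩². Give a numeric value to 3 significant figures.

Compute ⟨x⟩ and ⟨x²⟩ separately, then (Δx)² = ⟨x²⟩ − ⟨x⟩².
Every integrand reduces to terms xʲ·e^(−2λx) on [0, ∞); use ∫₀^∞ xʲ·e^(−2λx) dx = j!/(2λ)^(j+1).
Normalization: ∫|φ|² dx = 0.0058812.
⟨x⟩ = 0.42980 and ⟨x²⟩ = 0.24630.
(Δx)² = 0.24630 − (0.42980)² = 0.061576.

0.0616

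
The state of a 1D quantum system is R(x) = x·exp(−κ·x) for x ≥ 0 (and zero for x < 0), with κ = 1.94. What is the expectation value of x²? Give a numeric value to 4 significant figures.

⟨x²⟩ = ∫ x²·|R|² dx / ∫|R|² dx (integrals over the domain).
Every integrand reduces to terms xʲ·e^(−2κx) on [0, ∞); use ∫₀^∞ xʲ·e^(−2κx) dx = j!/(2κ)^(j+1).
State is unnormalized: ∫|R|² dx = 0.034240, and ∫R*·x²·R dx = 0.027293, so ⟨x²⟩ = 0.027293 / 0.034240.
⟨x²⟩ = 0.79711.

0.7971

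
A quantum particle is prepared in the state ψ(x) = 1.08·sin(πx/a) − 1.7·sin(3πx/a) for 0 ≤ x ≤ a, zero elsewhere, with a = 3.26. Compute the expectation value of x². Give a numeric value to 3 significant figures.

2.98

⟨x²⟩ = ∫ x²·|ψ|² dx / ∫|ψ|² dx (integrals over the domain).
On 0 ≤ x ≤ a (j ≠ l): ∫sin²(jπx/a) dx = a/2, ∫sin(jπx/a)·sin(lπx/a) dx = 0; diagonal moments ∫x·sin²(jπx/a) dx = a²/4, ∫x²·sin²(jπx/a) dx = a³·(1/6 − 1/(4j²π²)); cross terms ∫x·sin(jπx/a)·sin(lπx/a) dx = 0 for j + l even and −4jla²/(π²(j² − l²)²) for j + l odd, ∫x²·sin(jπx/a)·sin(lπx/a) dx = (−1)^(j+l)·4jla³/(π²(j² − l²)²); higher powers the same way via product-to-sum and parts.
State is unnormalized: ∫|ψ|² dx = 6.6119, and ∫ψ*·x²·ψ dx = 19.701, so ⟨x²⟩ = 19.701 / 6.6119.
⟨x²⟩ = 2.9796.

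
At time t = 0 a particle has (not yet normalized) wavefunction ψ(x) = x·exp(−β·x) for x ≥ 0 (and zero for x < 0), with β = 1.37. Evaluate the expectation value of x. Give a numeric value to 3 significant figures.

⟨x⟩ = ∫ x·|ψ|² dx / ∫|ψ|² dx (integrals over the domain).
Every integrand reduces to terms xʲ·e^(−2βx) on [0, ∞); use ∫₀^∞ xʲ·e^(−2βx) dx = j!/(2β)^(j+1).
State is unnormalized: ∫|ψ|² dx = 0.097225, and ∫ψ*·x·ψ dx = 0.10645, so ⟨x⟩ = 0.10645 / 0.097225.
⟨x⟩ = 1.0949.

1.09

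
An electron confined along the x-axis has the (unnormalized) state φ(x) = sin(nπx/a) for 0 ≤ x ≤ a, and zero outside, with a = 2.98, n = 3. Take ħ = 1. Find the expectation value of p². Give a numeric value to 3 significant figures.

p² φ = −ħ² d²φ/dx²; ⟨p²⟩ = −ħ² ∫ φ*·φ'' dx / ∫|φ|² dx.
d/dx sin(nπx/a) = (nπ/a)·cos(nπx/a) and d²/dx² sin(nπx/a) = −(nπ/a)²·sin(nπx/a); on 0 ≤ x ≤ a, ∫sin²(nπx/a) dx = a/2 and ∫sin(nπx/a)·cos(nπx/a) dx = 0.
State is unnormalized: ∫|φ|² dx = 1.4900, and ∫φ*·(−ħ² φ'') dx = 14.904, so ⟨p²⟩ = 14.904 / 1.4900.
⟨p²⟩ = 10.003.

10.0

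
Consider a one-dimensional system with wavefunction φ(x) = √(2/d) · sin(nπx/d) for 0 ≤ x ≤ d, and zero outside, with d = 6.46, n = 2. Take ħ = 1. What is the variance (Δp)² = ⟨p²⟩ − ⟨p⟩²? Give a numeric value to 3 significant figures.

Compute ⟨p⟩ and ⟨p²⟩ separately; (Δp)² = ⟨p²⟩ − ⟨p⟩².
d/dx sin(nπx/d) = (nπ/d)·cos(nπx/d) and d²/dx² sin(nπx/d) = −(nπ/d)²·sin(nπx/d); on 0 ≤ x ≤ d, ∫sin²(nπx/d) dx = d/2 and ∫sin(nπx/d)·cos(nπx/d) dx = 0.
⟨p⟩ = 0.0000 and ⟨p²⟩ = 0.94601.
(Δp)² = 0.94601 − (0.0000)² = 0.94601.

0.946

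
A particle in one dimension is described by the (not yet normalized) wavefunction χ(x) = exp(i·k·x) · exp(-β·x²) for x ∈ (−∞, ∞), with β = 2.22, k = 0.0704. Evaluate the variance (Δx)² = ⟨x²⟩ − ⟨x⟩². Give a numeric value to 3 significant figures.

0.113

Compute ⟨x⟩ and ⟨x²⟩ separately, then (Δx)² = ⟨x²⟩ − ⟨x⟩².
Gaussian moments: ∫x^(2j)·e^(−2βx²) dx = (2j−1)!!/(4β)^j · √(π/(2β)), odd powers integrate to 0; here √(π/(2β)) = 0.84117.
Normalization: ∫|χ|² dx = 0.84117.
⟨x⟩ = 0.0000 and ⟨x²⟩ = 0.11261.
(Δx)² = 0.11261 − (0.0000)² = 0.11261.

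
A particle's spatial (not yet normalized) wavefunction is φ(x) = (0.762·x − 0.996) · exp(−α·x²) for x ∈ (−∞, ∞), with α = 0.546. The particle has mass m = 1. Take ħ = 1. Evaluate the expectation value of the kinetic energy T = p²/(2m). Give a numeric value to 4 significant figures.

0.3884

T = −(ħ²/2m) d²/dx², so ⟨T⟩ = −(ħ²/2m) ∫ φ*·φ'' dx / ∫|φ|² dx; with m = 1.
Expand each integrand as polynomial × e^(−2αx²) and use ∫x^(2j)·e^(−2αx²) dx = (2j−1)!!/(4α)^j · √(π/(2α)), odd powers → 0; here √(π/(2α)) = 1.6961. Differentiate with the product rule, d/dx e^(−αx²) = −2αx·e^(−αx²).
State is unnormalized: ∫|φ|² dx = 2.1335, and ∫φ*·(−ħ²/2m · φ'') dx = 0.82867, so ⟨T⟩ = 0.82867 / 2.1335.
⟨T⟩ = 0.38840.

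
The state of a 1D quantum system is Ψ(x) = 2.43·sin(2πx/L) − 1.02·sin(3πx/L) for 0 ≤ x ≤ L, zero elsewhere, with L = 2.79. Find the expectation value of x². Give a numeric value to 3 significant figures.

3.59

⟨x²⟩ = ∫ x²·|Ψ|² dx / ∫|Ψ|² dx (integrals over the domain).
On 0 ≤ x ≤ L (j ≠ l): ∫sin²(jπx/L) dx = L/2, ∫sin(jπx/L)·sin(lπx/L) dx = 0; diagonal moments ∫x·sin²(jπx/L) dx = L²/4, ∫x²·sin²(jπx/L) dx = L³·(1/6 − 1/(4j²π²)); cross terms ∫x·sin(jπx/L)·sin(lπx/L) dx = 0 for j + l even and −4jlL²/(π²(j² − l²)²) for j + l odd, ∫x²·sin(jπx/L)·sin(lπx/L) dx = (−1)^(j+l)·4jlL³/(π²(j² − l²)²); higher powers the same way via product-to-sum and parts.
State is unnormalized: ∫|Ψ|² dx = 9.6887, and ∫Ψ*·x²·Ψ dx = 34.735, so ⟨x²⟩ = 34.735 / 9.6887.
⟨x²⟩ = 3.5851.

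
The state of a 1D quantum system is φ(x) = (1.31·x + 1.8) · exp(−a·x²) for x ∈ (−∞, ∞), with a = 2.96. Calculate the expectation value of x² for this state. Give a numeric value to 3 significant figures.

⟨x²⟩ = ∫ x²·|φ|² dx / ∫|φ|² dx (integrals over the domain).
Expand each integrand as polynomial × e^(−2ax²) and use ∫x^(2j)·e^(−2ax²) dx = (2j−1)!!/(4a)^j · √(π/(2a)), odd powers → 0; here √(π/(2a)) = 0.72847.
State is unnormalized: ∫|φ|² dx = 2.4658, and ∫φ*·x²·φ dx = 0.22610, so ⟨x²⟩ = 0.22610 / 2.4658.
⟨x²⟩ = 0.091692.

0.0917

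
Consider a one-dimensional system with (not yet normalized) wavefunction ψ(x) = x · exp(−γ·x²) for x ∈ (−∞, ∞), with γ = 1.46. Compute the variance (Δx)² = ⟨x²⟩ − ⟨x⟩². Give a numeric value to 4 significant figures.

0.5137

Compute ⟨x⟩ and ⟨x²⟩ separately, then (Δx)² = ⟨x²⟩ − ⟨x⟩².
Expand each integrand as polynomial × e^(−2γx²) and use ∫x^(2j)·e^(−2γx²) dx = (2j−1)!!/(4γ)^j · √(π/(2γ)), odd powers → 0; here √(π/(2γ)) = 1.0373.
Normalization: ∫|ψ|² dx = 0.17761.
⟨x⟩ = 0.0000 and ⟨x²⟩ = 0.51370.
(Δx)² = 0.51370 − (0.0000)² = 0.51370.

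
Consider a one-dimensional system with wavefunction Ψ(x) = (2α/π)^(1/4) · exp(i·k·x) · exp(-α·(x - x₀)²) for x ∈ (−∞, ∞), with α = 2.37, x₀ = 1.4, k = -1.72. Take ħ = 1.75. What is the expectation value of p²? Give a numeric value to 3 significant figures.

16.3

p² Ψ = −ħ² d²Ψ/dx²; ⟨p²⟩ = −ħ² ∫ Ψ*·Ψ'' dx.
Gaussian moments (u = x − x₀): ∫u^(2j)·e^(−2αu²) du = (2j−1)!!/(4α)^j · √(π/(2α)), odd powers integrate to 0; here √(π/(2α)) = 0.81412. Derivatives: Ψ′ = (ik − 2αu)·Ψ, Ψ″ = ((ik − 2αu)² − 2α)·Ψ; the odd-in-u pieces drop out.
⟨p²⟩ = 16.318.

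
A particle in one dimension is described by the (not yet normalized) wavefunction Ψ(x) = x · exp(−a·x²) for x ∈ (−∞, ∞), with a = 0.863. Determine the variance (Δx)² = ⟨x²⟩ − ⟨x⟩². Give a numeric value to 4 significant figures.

0.8691

Compute ⟨x⟩ and ⟨x²⟩ separately, then (Δx)² = ⟨x²⟩ − ⟨x⟩².
Expand each integrand as polynomial × e^(−2ax²) and use ∫x^(2j)·e^(−2ax²) dx = (2j−1)!!/(4a)^j · √(π/(2a)), odd powers → 0; here √(π/(2a)) = 1.3491.
Normalization: ∫|Ψ|² dx = 0.39083.
⟨x⟩ = 0.0000 and ⟨x²⟩ = 0.86906.
(Δx)² = 0.86906 − (0.0000)² = 0.86906.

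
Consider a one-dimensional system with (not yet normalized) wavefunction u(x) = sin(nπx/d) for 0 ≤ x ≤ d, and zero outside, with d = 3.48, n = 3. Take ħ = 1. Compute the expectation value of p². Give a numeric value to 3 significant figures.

p² u = −ħ² d²u/dx²; ⟨p²⟩ = −ħ² ∫ u*·u'' dx / ∫|u|² dx.
d/dx sin(nπx/d) = (nπ/d)·cos(nπx/d) and d²/dx² sin(nπx/d) = −(nπ/d)²·sin(nπx/d); on 0 ≤ x ≤ d, ∫sin²(nπx/d) dx = d/2 and ∫sin(nπx/d)·cos(nπx/d) dx = 0.
State is unnormalized: ∫|u|² dx = 1.7400, and ∫u*·(−ħ² u'') dx = 12.762, so ⟨p²⟩ = 12.762 / 1.7400.
⟨p²⟩ = 7.3347.

7.33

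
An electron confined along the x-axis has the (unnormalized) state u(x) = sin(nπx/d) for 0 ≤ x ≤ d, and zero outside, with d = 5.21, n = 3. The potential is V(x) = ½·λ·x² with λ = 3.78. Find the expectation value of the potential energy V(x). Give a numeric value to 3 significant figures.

⟨V⟩ = ∫ V(x)·|u|² dx / ∫|u|² dx.
With sin²θ = (1 − cos2θ)/2 on 0 ≤ x ≤ d: ∫sin²(nπx/d) dx = d/2, ∫x·sin²(nπx/d) dx = d²/4, ∫x²·sin²(nπx/d) dx = d³·(1/6 − 1/(4n²π²)); higher powers xᵏ the same way, integrating xᵏ·cos(2nπx/d) by parts.
State is unnormalized: ∫|u|² dx = 2.6050, and ∫u*·V(x)·u dx = 43.795, so ⟨V⟩ = 43.795 / 2.6050.
⟨V⟩ = 16.812.

16.8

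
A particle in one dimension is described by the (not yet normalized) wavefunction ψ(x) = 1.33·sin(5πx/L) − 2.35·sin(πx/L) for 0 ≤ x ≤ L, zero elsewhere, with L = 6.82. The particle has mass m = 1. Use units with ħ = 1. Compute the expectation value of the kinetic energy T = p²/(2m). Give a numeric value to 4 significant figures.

0.7238

T = −(ħ²/2m) d²/dx², so ⟨T⟩ = −(ħ²/2m) ∫ ψ*·ψ'' dx / ∫|ψ|² dx; with m = 1.
d²/dx² sin(jπx/L) = −(jπ/L)²·sin(jπx/L); on 0 ≤ x ≤ L, ∫sin²(jπx/L) dx = L/2 and ∫sin(jπx/L)·sin(lπx/L) dx = 0 for j ≠ l, so only diagonal terms survive in ∫|ψ|² and ∫ψ·ψ″; ∫ψ·ψ′ dx = [ψ²/2] between the walls = 0.
State is unnormalized: ∫|ψ|² dx = 24.864, and ∫ψ*·(−ħ²/2m · ψ'') dx = 17.997, so ⟨T⟩ = 17.997 / 24.864.
⟨T⟩ = 0.72383.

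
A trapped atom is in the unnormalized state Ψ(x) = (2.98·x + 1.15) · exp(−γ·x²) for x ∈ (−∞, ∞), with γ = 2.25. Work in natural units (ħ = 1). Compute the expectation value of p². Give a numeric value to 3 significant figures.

p² Ψ = −ħ² d²Ψ/dx²; ⟨p²⟩ = −ħ² ∫ Ψ*·Ψ'' dx / ∫|Ψ|² dx.
Expand each integrand as polynomial × e^(−2γx²) and use ∫x^(2j)·e^(−2γx²) dx = (2j−1)!!/(4γ)^j · √(π/(2γ)), odd powers → 0; here √(π/(2γ)) = 0.83554. Differentiate with the product rule, d/dx e^(−γx²) = −2γx·e^(−γx²).
State is unnormalized: ∫|Ψ|² dx = 1.9294, and ∫Ψ*·(−ħ² Ψ'') dx = 8.0512, so ⟨p²⟩ = 8.0512 / 1.9294.
⟨p²⟩ = 4.1728.

4.17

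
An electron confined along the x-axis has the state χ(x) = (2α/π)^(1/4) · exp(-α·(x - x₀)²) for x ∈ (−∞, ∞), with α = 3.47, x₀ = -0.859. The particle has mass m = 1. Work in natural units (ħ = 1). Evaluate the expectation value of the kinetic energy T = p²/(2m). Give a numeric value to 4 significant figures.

T = −(ħ²/2m) d²/dx², so ⟨T⟩ = −(ħ²/2m) ∫ χ*·χ'' dx; with m = 1.
Gaussian moments (u = x − x₀): ∫u^(2j)·e^(−2αu²) du = (2j−1)!!/(4α)^j · √(π/(2α)), odd powers integrate to 0; here √(π/(2α)) = 0.67281. Derivatives: d/dx e^(−αu²) = −2αu·e^(−αu²), d²/dx² e^(−αu²) = (4α²u² − 2α)·e^(−αu²).
⟨T⟩ = 1.7350.

1.735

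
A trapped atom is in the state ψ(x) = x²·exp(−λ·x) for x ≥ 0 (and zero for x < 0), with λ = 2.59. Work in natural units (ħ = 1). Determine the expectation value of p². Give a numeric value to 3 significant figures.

p² ψ = −ħ² d²ψ/dx²; ⟨p²⟩ = −ħ² ∫ ψ*·ψ'' dx / ∫|ψ|² dx.
Differentiate x²·exp(−λ·x) with the product rule; every integrand then reduces to terms xʲ·e^(−2λx) on [0, ∞), with ∫₀^∞ xʲ·e^(−2λx) dx = j!/(2λ)^(j+1).
State is unnormalized: ∫|ψ|² dx = 0.0064352, and ∫ψ*·(−ħ² ψ'') dx = 0.014389, so ⟨p²⟩ = 0.014389 / 0.0064352.
⟨p²⟩ = 2.2360.

2.24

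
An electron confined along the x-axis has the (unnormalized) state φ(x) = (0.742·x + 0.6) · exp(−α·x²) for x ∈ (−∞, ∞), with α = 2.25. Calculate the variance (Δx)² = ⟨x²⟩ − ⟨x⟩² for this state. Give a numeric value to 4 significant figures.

Compute ⟨x⟩ and ⟨x²⟩ separately, then (Δx)² = ⟨x²⟩ − ⟨x⟩².
Expand each integrand as polynomial × e^(−2αx²) and use ∫x^(2j)·e^(−2αx²) dx = (2j−1)!!/(4α)^j · √(π/(2α)), odd powers → 0; here √(π/(2α)) = 0.83554.
Normalization: ∫|φ|² dx = 0.35191.
⟨x⟩ = 0.23490 and ⟨x²⟩ = 0.14339.
(Δx)² = 0.14339 − (0.23490)² = 0.088210.

0.08821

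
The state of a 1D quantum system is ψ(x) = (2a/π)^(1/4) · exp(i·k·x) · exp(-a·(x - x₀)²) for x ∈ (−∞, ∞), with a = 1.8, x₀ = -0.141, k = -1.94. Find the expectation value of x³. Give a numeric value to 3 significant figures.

-0.0616

⟨x³⟩ = ∫ x³·|ψ|² dx (integrals over the domain).
Gaussian moments (u = x − x₀): ∫u^(2j)·e^(−2au²) du = (2j−1)!!/(4a)^j · √(π/(2a)), odd powers integrate to 0; here √(π/(2a)) = 0.93417.
⟨x³⟩ = -0.061553.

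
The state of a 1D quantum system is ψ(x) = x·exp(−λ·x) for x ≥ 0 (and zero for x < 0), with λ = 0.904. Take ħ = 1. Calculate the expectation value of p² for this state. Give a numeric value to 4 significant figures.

0.8172

p² ψ = −ħ² d²ψ/dx²; ⟨p²⟩ = −ħ² ∫ ψ*·ψ'' dx / ∫|ψ|² dx.
Differentiate x·exp(−λ·x) with the product rule; every integrand then reduces to terms xʲ·e^(−2λx) on [0, ∞), with ∫₀^∞ xʲ·e^(−2λx) dx = j!/(2λ)^(j+1).
State is unnormalized: ∫|ψ|² dx = 0.33840, and ∫ψ*·(−ħ² ψ'') dx = 0.27655, so ⟨p²⟩ = 0.27655 / 0.33840.
⟨p²⟩ = 0.81722.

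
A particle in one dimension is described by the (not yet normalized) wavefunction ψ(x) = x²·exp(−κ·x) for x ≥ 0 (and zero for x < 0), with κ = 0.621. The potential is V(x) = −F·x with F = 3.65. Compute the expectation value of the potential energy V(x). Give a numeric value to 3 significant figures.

⟨V⟩ = ∫ V(x)·|ψ|² dx / ∫|ψ|² dx.
Every integrand reduces to terms xʲ·e^(−2κx) on [0, ∞); use ∫₀^∞ xʲ·e^(−2κx) dx = j!/(2κ)^(j+1).
State is unnormalized: ∫|ψ|² dx = 8.1209, and ∫ψ*·V(x)·ψ dx = -119.33, so ⟨V⟩ = -119.33 / 8.1209.
⟨V⟩ = -14.694.

-14.7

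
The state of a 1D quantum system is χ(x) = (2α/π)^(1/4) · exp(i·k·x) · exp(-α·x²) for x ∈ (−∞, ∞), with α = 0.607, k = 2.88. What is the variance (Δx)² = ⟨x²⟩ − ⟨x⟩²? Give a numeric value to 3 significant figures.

Compute ⟨x⟩ and ⟨x²⟩ separately, then (Δx)² = ⟨x²⟩ − ⟨x⟩².
Gaussian moments: ∫x^(2j)·e^(−2αx²) dx = (2j−1)!!/(4α)^j · √(π/(2α)), odd powers integrate to 0; here √(π/(2α)) = 1.6087.
⟨x⟩ = 0.0000 and ⟨x²⟩ = 0.41186.
(Δx)² = 0.41186 − (0.0000)² = 0.41186.

0.412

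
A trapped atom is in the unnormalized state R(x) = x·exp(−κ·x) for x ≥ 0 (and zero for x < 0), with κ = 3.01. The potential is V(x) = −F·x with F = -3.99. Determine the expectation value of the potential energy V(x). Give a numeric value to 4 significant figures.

⟨V⟩ = ∫ V(x)·|R|² dx / ∫|R|² dx.
Every integrand reduces to terms xʲ·e^(−2κx) on [0, ∞); use ∫₀^∞ xʲ·e^(−2κx) dx = j!/(2κ)^(j+1).
State is unnormalized: ∫|R|² dx = 0.0091673, and ∫R*·V(x)·R dx = 0.018228, so ⟨V⟩ = 0.018228 / 0.0091673.
⟨V⟩ = 1.9884.

1.988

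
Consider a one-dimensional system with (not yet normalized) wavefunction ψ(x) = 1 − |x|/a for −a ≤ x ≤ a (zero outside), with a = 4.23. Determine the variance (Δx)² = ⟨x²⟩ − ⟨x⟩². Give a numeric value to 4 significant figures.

Compute ⟨x⟩ and ⟨x²⟩ separately, then (Δx)² = ⟨x²⟩ − ⟨x⟩².
ψ is even, so ∫ over [−a, a] = 2∫₀ᵃ with ψ = 1 − x/a there: ∫₀ᵃ (1 − x/a)² dx = a/3, ∫₀ᵃ x²(1 − x/a)² dx = a³/30, ∫₀ᵃ x⁴(1 − x/a)² dx = a⁵/105.
Normalization: ∫|ψ|² dx = 2.8200.
⟨x⟩ = 0.0000 and ⟨x²⟩ = 1.7893.
(Δx)² = 1.7893 − (0.0000)² = 1.7893.

1.789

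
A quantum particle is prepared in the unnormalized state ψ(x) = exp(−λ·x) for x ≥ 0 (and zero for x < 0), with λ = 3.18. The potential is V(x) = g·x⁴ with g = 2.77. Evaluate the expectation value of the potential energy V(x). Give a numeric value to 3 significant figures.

0.0406

⟨V⟩ = ∫ V(x)·|ψ|² dx / ∫|ψ|² dx.
Every integrand reduces to terms xʲ·e^(−2λx) on [0, ∞); use ∫₀^∞ xʲ·e^(−2λx) dx = j!/(2λ)^(j+1).
State is unnormalized: ∫|ψ|² dx = 0.15723, and ∫ψ*·V(x)·ψ dx = 0.0063886, so ⟨V⟩ = 0.0063886 / 0.15723.
⟨V⟩ = 0.040631.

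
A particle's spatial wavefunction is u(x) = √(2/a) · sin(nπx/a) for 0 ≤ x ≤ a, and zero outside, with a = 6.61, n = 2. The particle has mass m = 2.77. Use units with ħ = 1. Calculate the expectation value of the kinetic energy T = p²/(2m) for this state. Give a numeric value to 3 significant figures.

T = −(ħ²/2m) d²/dx², so ⟨T⟩ = −(ħ²/2m) ∫ u*·u'' dx; with m = 2.77.
d/dx sin(nπx/a) = (nπ/a)·cos(nπx/a) and d²/dx² sin(nπx/a) = −(nπ/a)²·sin(nπx/a); on 0 ≤ x ≤ a, ∫sin²(nπx/a) dx = a/2 and ∫sin(nπx/a)·cos(nπx/a) dx = 0.
⟨T⟩ = 0.16310.

0.163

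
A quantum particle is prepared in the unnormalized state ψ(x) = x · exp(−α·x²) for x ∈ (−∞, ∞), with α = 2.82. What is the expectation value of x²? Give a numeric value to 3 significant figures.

⟨x²⟩ = ∫ x²·|ψ|² dx / ∫|ψ|² dx (integrals over the domain).
Expand each integrand as polynomial × e^(−2αx²) and use ∫x^(2j)·e^(−2αx²) dx = (2j−1)!!/(4α)^j · √(π/(2α)), odd powers → 0; here √(π/(2α)) = 0.74634.
State is unnormalized: ∫|ψ|² dx = 0.066165, and ∫ψ*·x²·ψ dx = 0.017597, so ⟨x²⟩ = 0.017597 / 0.066165.
⟨x²⟩ = 0.26596.

0.266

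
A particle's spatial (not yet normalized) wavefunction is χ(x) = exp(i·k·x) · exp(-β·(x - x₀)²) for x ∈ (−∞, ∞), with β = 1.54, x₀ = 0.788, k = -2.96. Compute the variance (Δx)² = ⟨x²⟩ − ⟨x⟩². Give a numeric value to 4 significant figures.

Compute ⟨x⟩ and ⟨x²⟩ separately, then (Δx)² = ⟨x²⟩ − ⟨x⟩².
Gaussian moments (u = x − x₀): ∫u^(2j)·e^(−2βu²) du = (2j−1)!!/(4β)^j · √(π/(2β)), odd powers integrate to 0; here √(π/(2β)) = 1.0099.
Normalization: ∫|χ|² dx = 1.0099.
⟨x⟩ = 0.78800 and ⟨x²⟩ = 0.78328.
(Δx)² = 0.78328 − (0.78800)² = 0.16234.

0.1623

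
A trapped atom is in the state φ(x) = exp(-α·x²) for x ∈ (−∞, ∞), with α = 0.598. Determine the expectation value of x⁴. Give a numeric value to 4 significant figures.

0.5243

⟨x⁴⟩ = ∫ x⁴·|φ|² dx / ∫|φ|² dx (integrals over the domain).
Gaussian moments: ∫x^(2j)·e^(−2αx²) dx = (2j−1)!!/(4α)^j · √(π/(2α)), odd powers integrate to 0; here √(π/(2α)) = 1.6207.
State is unnormalized: ∫|φ|² dx = 1.6207, and ∫φ*·x⁴·φ dx = 0.84978, so ⟨x⁴⟩ = 0.84978 / 1.6207.
⟨x⁴⟩ = 0.52432.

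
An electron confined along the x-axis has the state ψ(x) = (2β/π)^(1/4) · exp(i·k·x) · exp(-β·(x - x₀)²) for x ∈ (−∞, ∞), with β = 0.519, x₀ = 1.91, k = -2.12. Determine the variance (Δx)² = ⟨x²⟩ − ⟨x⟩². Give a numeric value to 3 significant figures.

Compute ⟨x⟩ and ⟨x²⟩ separately, then (Δx)² = ⟨x²⟩ − ⟨x⟩².
Gaussian moments (u = x − x₀): ∫u^(2j)·e^(−2βu²) du = (2j−1)!!/(4β)^j · √(π/(2β)), odd powers integrate to 0; here √(π/(2β)) = 1.7397.
⟨x⟩ = 1.9100 and ⟨x²⟩ = 4.1298.
(Δx)² = 4.1298 − (1.9100)² = 0.48170.

0.482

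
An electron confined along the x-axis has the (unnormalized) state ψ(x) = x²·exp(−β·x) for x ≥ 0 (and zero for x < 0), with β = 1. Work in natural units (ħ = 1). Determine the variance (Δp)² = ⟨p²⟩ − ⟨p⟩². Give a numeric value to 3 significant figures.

Compute ⟨p⟩ and ⟨p²⟩ separately; (Δp)² = ⟨p²⟩ − ⟨p⟩².
Differentiate x²·exp(−β·x) with the product rule; every integrand then reduces to terms xʲ·e^(−2βx) on [0, ∞), with ∫₀^∞ xʲ·e^(−2βx) dx = j!/(2β)^(j+1).
Normalization: ∫|ψ|² dx = 0.75000.
⟨p⟩ = 0.0000 and ⟨p²⟩ = 0.33333.
(Δp)² = 0.33333 − (0.0000)² = 0.33333.

0.333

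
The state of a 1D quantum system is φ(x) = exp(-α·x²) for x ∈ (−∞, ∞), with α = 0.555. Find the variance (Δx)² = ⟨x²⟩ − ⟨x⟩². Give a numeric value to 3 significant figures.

Compute ⟨x⟩ and ⟨x²⟩ separately, then (Δx)² = ⟨x²⟩ − ⟨x⟩².
Gaussian moments: ∫x^(2j)·e^(−2αx²) dx = (2j−1)!!/(4α)^j · √(π/(2α)), odd powers integrate to 0; here √(π/(2α)) = 1.6823.
Normalization: ∫|φ|² dx = 1.6823.
⟨x⟩ = 0.0000 and ⟨x²⟩ = 0.45045.
(Δx)² = 0.45045 − (0.0000)² = 0.45045.

0.450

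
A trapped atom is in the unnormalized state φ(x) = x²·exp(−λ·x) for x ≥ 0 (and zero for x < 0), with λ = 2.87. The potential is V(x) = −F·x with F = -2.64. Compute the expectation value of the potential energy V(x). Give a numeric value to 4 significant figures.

⟨V⟩ = ∫ V(x)·|φ|² dx / ∫|φ|² dx.
Every integrand reduces to terms xʲ·e^(−2λx) on [0, ∞); use ∫₀^∞ xʲ·e^(−2λx) dx = j!/(2λ)^(j+1).
State is unnormalized: ∫|φ|² dx = 0.0038517, and ∫φ*·V(x)·φ dx = 0.0088576, so ⟨V⟩ = 0.0088576 / 0.0038517.
⟨V⟩ = 2.2997.

2.300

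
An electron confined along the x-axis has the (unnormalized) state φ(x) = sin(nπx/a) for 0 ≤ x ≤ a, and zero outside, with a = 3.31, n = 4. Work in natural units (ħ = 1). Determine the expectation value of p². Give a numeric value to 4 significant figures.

14.41

p² φ = −ħ² d²φ/dx²; ⟨p²⟩ = −ħ² ∫ φ*·φ'' dx / ∫|φ|² dx.
d/dx sin(nπx/a) = (nπ/a)·cos(nπx/a) and d²/dx² sin(nπx/a) = −(nπ/a)²·sin(nπx/a); on 0 ≤ x ≤ a, ∫sin²(nπx/a) dx = a/2 and ∫sin(nπx/a)·cos(nπx/a) dx = 0.
State is unnormalized: ∫|φ|² dx = 1.6550, and ∫φ*·(−ħ² φ'') dx = 23.854, so ⟨p²⟩ = 23.854 / 1.6550.
⟨p²⟩ = 14.413.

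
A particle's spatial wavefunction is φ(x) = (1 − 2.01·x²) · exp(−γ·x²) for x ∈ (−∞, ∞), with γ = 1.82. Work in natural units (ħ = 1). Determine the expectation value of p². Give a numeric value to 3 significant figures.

5.61

p² φ = −ħ² d²φ/dx²; ⟨p²⟩ = −ħ² ∫ φ*·φ'' dx / ∫|φ|² dx.
Expand each integrand as polynomial × e^(−2γx²) and use ∫x^(2j)·e^(−2γx²) dx = (2j−1)!!/(4γ)^j · √(π/(2γ)), odd powers → 0; here √(π/(2γ)) = 0.92902. Differentiate with the product rule, d/dx e^(−γx²) = −2γx·e^(−γx²).
State is unnormalized: ∫|φ|² dx = 0.62848, and ∫φ*·(−ħ² φ'') dx = 3.5267, so ⟨p²⟩ = 3.5267 / 0.62848.
⟨p²⟩ = 5.6115.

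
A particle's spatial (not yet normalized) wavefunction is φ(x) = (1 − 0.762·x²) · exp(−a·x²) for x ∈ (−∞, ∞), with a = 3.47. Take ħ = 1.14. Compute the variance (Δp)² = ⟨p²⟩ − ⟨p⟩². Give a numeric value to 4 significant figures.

5.671

Compute ⟨p⟩ and ⟨p²⟩ separately; (Δp)² = ⟨p²⟩ − ⟨p⟩².
Expand each integrand as polynomial × e^(−2ax²) and use ∫x^(2j)·e^(−2ax²) dx = (2j−1)!!/(4a)^j · √(π/(2a)), odd powers → 0; here √(π/(2a)) = 0.67281. Differentiate with the product rule, d/dx e^(−ax²) = −2ax·e^(−ax²).
Normalization: ∫|φ|² dx = 0.60502.
⟨p⟩ = 0.0000 and ⟨p²⟩ = 5.6713.
(Δp)² = 5.6713 − (0.0000)² = 5.6713.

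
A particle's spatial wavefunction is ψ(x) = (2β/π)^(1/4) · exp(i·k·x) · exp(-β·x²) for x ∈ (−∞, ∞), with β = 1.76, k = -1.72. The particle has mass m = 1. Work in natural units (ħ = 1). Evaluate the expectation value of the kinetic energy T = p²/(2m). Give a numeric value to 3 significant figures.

2.36

T = −(ħ²/2m) d²/dx², so ⟨T⟩ = −(ħ²/2m) ∫ ψ*·ψ'' dx; with m = 1.
Gaussian moments: ∫x^(2j)·e^(−2βx²) dx = (2j−1)!!/(4β)^j · √(π/(2β)), odd powers integrate to 0; here √(π/(2β)) = 0.94472. Derivatives: ψ′ = (ik − 2βx)·ψ, ψ″ = ((ik − 2βx)² − 2β)·ψ; the odd-in-x pieces drop out.
⟨T⟩ = 2.3592.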